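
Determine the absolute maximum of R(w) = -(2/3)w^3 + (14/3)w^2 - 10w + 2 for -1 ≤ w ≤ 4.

Differentiating, R'(w) = -2w^2 + (28/3)w - 10; which vanishes at w = 5/3 and w = 3.
Evaluating at the critical points and endpoints: R(-1) = 52/3, R(5/3) = -388/81, R(3) = -4, R(4) = -6.
The maximum over the interval is 52/3, attained at w = -1.

52/3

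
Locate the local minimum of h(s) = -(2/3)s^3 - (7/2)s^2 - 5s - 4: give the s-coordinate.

-5/2

Critical points: h'(s) = -2s^2 - 7s - 5 vanishes at s = -5/2, -1.
Second-derivative test with h''(s) = -4s - 7: h''(-5/2) = 3 > 0 ⇒ local minimum; h''(-1) = -3 < 0 ⇒ local maximum.
Thus h has its local minimum at s = -5/2, with value -71/24.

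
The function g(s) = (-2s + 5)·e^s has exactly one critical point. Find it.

3/2

By the product rule, g'(s) = (-2s + 3)·e^s. Since e^s > 0, the only critical point is s = 3/2.
g''(3/2) has the same sign as -2 < 0, so this is a local maximum.
g(3/2) = (2)·e^(3/2) ≈ 8.9634.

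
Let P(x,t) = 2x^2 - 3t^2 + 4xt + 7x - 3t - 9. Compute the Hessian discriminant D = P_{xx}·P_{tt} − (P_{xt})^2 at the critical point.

-40

∂P/∂x = 4x + 4t + 7 = 0 and ∂P/∂t = 4x - 6t - 3 = 0, so (x, t) = (-3/4, -1).
The Hessian has P_{xx} = 4, P_{tt} = -6, P_{xt} = 4, giving D = -40 < 0, so the point is a saddle point.
D = (4)·(-6) − (4)^2 = -40.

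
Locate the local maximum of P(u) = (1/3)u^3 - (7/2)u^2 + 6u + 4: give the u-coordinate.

1

P'(u) = u^2 - 7u + 6. Setting P'(u) = 0 gives u ∈ {1, 6}.
Second-derivative test with P''(u) = 2u - 7: P''(1) = -5 < 0 ⇒ local maximum; P''(6) = 5 > 0 ⇒ local minimum.
So the local maximum value is P(1) = 41/6.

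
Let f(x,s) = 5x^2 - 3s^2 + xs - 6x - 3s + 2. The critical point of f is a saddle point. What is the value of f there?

41/61

∂f/∂x = 10x + s - 6 = 0 and ∂f/∂s = x - 6s - 3 = 0, so (x, s) = (39/61, -24/61).
The Hessian has f_{xx} = 10, f_{ss} = -6, f_{xs} = 1, giving D = -61 < 0, so the point is a saddle point.
f(39/61, -24/61) = 41/61.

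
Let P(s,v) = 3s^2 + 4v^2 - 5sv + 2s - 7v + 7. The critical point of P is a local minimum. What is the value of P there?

∂P/∂s = 6s - 5v + 2 = 0 and ∂P/∂v = -5s + 8v - 7 = 0, so (s, v) = (19/23, 32/23).
The Hessian has P_{ss} = 6, P_{vv} = 8, P_{sv} = -5, giving D = 23 > 0 with P_{ss} > 0, so the point is a local minimum.
P(19/23, 32/23) = 68/23.

68/23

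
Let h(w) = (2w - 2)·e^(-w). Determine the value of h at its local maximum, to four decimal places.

Differentiating with the product rule gives h'(w) = (-2w + 4)·e^(-w). Since e^(-w) > 0, the only critical point is w = 2.
h''(2) has the same sign as -2 < 0, so this is a local maximum.
h(2) = (2)·e^(-2) ≈ 0.2707.

0.2707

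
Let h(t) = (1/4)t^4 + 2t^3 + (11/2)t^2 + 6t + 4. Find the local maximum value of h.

h'(t) = t^3 + 6t^2 + 11t + 6 = 0 at t = -3, -2, -1.
Second-derivative test with h''(t) = 3t^2 + 12t + 11: h''(-3) = 2 > 0 ⇒ local minimum; h''(-2) = -1 < 0 ⇒ local maximum; h''(-1) = 2 > 0 ⇒ local minimum.
Thus h has its local maximum at t = -2, with value 2.

2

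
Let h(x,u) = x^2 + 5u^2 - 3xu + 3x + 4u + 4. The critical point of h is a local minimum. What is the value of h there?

∂h/∂x = 2x - 3u + 3 = 0 and ∂h/∂u = -3x + 10u + 4 = 0, so (x, u) = (-42/11, -17/11).
The Hessian has h_{xx} = 2, h_{uu} = 10, h_{xu} = -3, giving D = 11 > 0 with h_{xx} > 0, so the point is a local minimum.
h(-42/11, -17/11) = -53/11.

-53/11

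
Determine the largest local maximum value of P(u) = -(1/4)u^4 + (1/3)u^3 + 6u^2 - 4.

P'(u) = -u^3 + u^2 + 12u. Setting P'(u) = 0 gives u ∈ {-3, 0, 4}.
P''(u) = -3u^2 + 2u + 12. P''(-3) = -21 < 0 ⇒ local maximum; P''(0) = 12 > 0 ⇒ local minimum; P''(4) = -28 < 0 ⇒ local maximum.
The largest local maximum is P(4) = 148/3.

148/3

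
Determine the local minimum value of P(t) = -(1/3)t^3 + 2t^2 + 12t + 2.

-34/3

Critical points: P'(t) = -t^2 + 4t + 12 vanishes at t = -2, 6.
Since P''(t) = -2t + 4, we get P''(-2) = 8 > 0 ⇒ local minimum; P''(6) = -8 < 0 ⇒ local maximum.
The local minimum is P(-2) = -34/3.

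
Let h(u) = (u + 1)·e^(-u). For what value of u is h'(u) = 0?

0

By the product rule, h'(u) = (-u)·e^(-u). Since e^(-u) > 0, the only critical point is u = 0.
h''(0) has the same sign as -1 < 0, so this is a local maximum.
h(0) = (1)·e^(0) ≈ 1.0000.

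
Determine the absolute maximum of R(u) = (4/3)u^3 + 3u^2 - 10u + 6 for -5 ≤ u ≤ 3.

R'(u) = 4u^2 + 6u - 10, which vanishes at u = -5/2 and u = 1.
Compare values at every candidate in [-5, 3]: R(-5) = -107/3, R(-5/2) = 347/12, R(1) = 1/3, R(3) = 39.
Hence the absolute maximum is 39 at u = 3.

39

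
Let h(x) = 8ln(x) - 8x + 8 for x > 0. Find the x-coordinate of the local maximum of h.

1

h'(x) = 8/x − 8 = 0 gives x = 1.
h''(x) = -8/x², which is negative for x > 0, so this is a local maximum.
h(1) = 8·ln(1) - 8 + 8 ≈ 0.0000.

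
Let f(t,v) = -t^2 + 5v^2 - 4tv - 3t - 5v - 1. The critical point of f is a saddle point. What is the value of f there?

11/9

∂f/∂t = -2t - 4v - 3 = 0 and ∂f/∂v = -4t + 10v - 5 = 0, so (t, v) = (-25/18, -1/18).
The Hessian has f_{tt} = -2, f_{vv} = 10, f_{tv} = -4, giving D = -36 < 0, so the point is a saddle point.
f(-25/18, -1/18) = 11/9.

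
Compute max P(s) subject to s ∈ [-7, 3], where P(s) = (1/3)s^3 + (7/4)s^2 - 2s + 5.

95/4

The derivative is s^2 + (7/2)s - 2, which vanishes at s = -4 and s = 1/2.
Candidates: P(-7) = -115/12, P(-4) = 59/3, P(1/2) = 215/48, P(3) = 95/4.
The maximum over the interval is 95/4, attained at s = 3.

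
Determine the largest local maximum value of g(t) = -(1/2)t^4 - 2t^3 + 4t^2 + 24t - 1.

g'(t) = -2t^3 - 6t^2 + 8t + 24. Setting g'(t) = 0 gives t ∈ {-3, -2, 2}.
Second-derivative test with g''(t) = -6t^2 - 12t + 8: g''(-3) = -10 < 0 ⇒ local maximum; g''(-2) = 8 > 0 ⇒ local minimum; g''(2) = -40 < 0 ⇒ local maximum.
Thus g has its largest local maximum at t = 2, with value 39.

39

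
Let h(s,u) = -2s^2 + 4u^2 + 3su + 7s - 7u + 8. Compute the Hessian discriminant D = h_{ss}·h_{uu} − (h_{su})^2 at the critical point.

∂h/∂s = -4s + 3u + 7 = 0 and ∂h/∂u = 3s + 8u - 7 = 0, so (s, u) = (77/41, 7/41).
The Hessian has h_{ss} = -4, h_{uu} = 8, h_{su} = 3, giving D = -41 < 0, so the point is a saddle point.
D = (-4)·(8) − (3)^2 = -41.

-41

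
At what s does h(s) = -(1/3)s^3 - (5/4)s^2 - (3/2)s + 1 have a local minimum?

-3/2

Critical points: h'(s) = -s^2 - (5/2)s - 3/2 vanishes at s = -3/2, -1.
Since h''(s) = -2s - 5/2, we get h''(-3/2) = 1/2 > 0 ⇒ local minimum; h''(-1) = -1/2 < 0 ⇒ local maximum.
The local minimum is h(-3/2) = 25/16.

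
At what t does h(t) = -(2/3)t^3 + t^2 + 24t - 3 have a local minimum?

-3

h'(t) = -2t^2 + 2t + 24. Setting h'(t) = 0 gives t ∈ {-3, 4}.
Since h''(t) = -4t + 2, we get h''(-3) = 14 > 0 ⇒ local minimum; h''(4) = -14 < 0 ⇒ local maximum.
The local minimum is h(-3) = -48.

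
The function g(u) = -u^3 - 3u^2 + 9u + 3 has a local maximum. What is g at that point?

8

Critical points: g'(u) = -3u^2 - 6u + 9 vanishes at u = -3, 1.
Second-derivative test with g''(u) = -6u - 6: g''(-3) = 12 > 0 ⇒ local minimum; g''(1) = -12 < 0 ⇒ local maximum.
The local maximum is g(1) = 8.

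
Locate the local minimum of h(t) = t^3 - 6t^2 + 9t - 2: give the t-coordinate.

h'(t) = 3t^2 - 12t + 9. Setting h'(t) = 0 gives t ∈ {1, 3}.
Second-derivative test with h''(t) = 6t - 12: h''(1) = -6 < 0 ⇒ local maximum; h''(3) = 6 > 0 ⇒ local minimum.
So the local minimum value is h(3) = -2.

3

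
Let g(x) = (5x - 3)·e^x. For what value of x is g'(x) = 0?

-2/5

By the product rule, g'(x) = (5x + 2)·e^x. Since e^x > 0, the only critical point is x = -2/5.
g''(-2/5) has the same sign as 5 > 0, so this is a local minimum.
g(-2/5) = (-5)·e^(-2/5) ≈ -3.3516.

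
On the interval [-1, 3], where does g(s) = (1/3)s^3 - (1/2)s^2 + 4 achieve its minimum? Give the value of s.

-1

The derivative is s^2 - s, which vanishes at s = 0 and s = 1.
Compare values at every candidate in [-1, 3]: g(-1) = 19/6, g(0) = 4, g(1) = 23/6, g(3) = 17/2.
The minimum over the interval is 19/6, attained at s = -1.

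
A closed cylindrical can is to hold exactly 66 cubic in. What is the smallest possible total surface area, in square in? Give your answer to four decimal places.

90.4088

With radius r and height h, πr²h = 66 so h = 66/(πr²), and S(r) = 2πr² + 2πrh = 2πr² + 2·66/r.
S'(r) = 4πr − 2·66/r² = 0 ⇒ r³ = 66/(2π), so r ≈ 2.1901 and h = 2r ≈ 4.3801.
S''(r) = 4π + 4·66/r³ > 0, so this is the minimum; S ≈ 90.4088.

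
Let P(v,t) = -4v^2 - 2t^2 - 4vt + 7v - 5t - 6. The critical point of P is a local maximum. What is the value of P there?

∂P/∂v = -8v - 4t + 7 = 0 and ∂P/∂t = -4v - 4t - 5 = 0, so (v, t) = (3, -17/4).
The Hessian has P_{vv} = -8, P_{tt} = -4, P_{vt} = -4, giving D = 16 > 0 with P_{vv} < 0, so the point is a local maximum.
P(3, -17/4) = 121/8.

121/8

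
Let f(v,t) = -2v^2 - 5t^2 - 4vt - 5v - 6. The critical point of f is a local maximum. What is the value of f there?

-19/24

∂f/∂v = -4v - 4t - 5 = 0 and ∂f/∂t = -4v - 10t = 0, so (v, t) = (-25/12, 5/6).
The Hessian has f_{vv} = -4, f_{tt} = -10, f_{vt} = -4, giving D = 24 > 0 with f_{vv} < 0, so the point is a local maximum.
f(-25/12, 5/6) = -19/24.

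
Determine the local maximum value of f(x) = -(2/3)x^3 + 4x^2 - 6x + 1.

1

Critical points: f'(x) = -2x^2 + 8x - 6 vanishes at x = 1, 3.
Second-derivative test with f''(x) = -4x + 8: f''(1) = 4 > 0 ⇒ local minimum; f''(3) = -4 < 0 ⇒ local maximum.
So the local maximum value is f(3) = 1.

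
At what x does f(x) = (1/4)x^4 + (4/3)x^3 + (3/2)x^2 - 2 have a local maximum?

f'(x) = x^3 + 4x^2 + 3x = 0 at x = -3, -1, 0.
f''(x) = 3x^2 + 8x + 3. f''(-3) = 6 > 0 ⇒ local minimum; f''(-1) = -2 < 0 ⇒ local maximum; f''(0) = 3 > 0 ⇒ local minimum.
The local maximum is f(-1) = -19/12.

-1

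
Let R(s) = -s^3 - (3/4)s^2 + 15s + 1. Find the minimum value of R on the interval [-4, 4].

R'(s) = -3s^2 - (3/2)s + 15, which vanishes at s = -5/2 and s = 2.
Compare values at every candidate in [-4, 4]: R(-4) = -7, R(-5/2) = -409/16, R(2) = 20, R(4) = -15.
The minimum over the interval is -409/16, attained at s = -5/2.

-409/16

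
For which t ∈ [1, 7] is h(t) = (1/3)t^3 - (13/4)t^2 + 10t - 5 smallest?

h'(t) = t^2 - (13/2)t + 10, which vanishes at t = 5/2 and t = 4.
Evaluating at the critical points and endpoints: h(1) = 25/12, h(5/2) = 235/48, h(4) = 13/3, h(7) = 241/12.
Hence the absolute minimum is 25/12 at t = 1.

1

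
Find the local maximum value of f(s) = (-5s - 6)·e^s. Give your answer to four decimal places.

0.5540

By the product rule, f'(s) = (-5s - 11)·e^s. Since e^s > 0, the only critical point is s = -11/5.
f''(-11/5) has the same sign as -5 < 0, so this is a local maximum.
f(-11/5) = (5)·e^(-11/5) ≈ 0.5540.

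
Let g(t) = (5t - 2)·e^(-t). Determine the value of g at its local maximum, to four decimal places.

1.2330

Differentiating with the product rule gives g'(t) = (-5t + 7)·e^(-t). Since e^(-t) > 0, the only critical point is t = 7/5.
g''(7/5) has the same sign as -5 < 0, so this is a local maximum.
g(7/5) = (5)·e^(-7/5) ≈ 1.2330.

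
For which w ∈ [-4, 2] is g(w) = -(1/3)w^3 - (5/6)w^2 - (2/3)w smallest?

g'(w) = -w^2 - (5/3)w - 2/3, which vanishes at w = -1 and w = -2/3.
Candidates: g(-4) = 32/3, g(-1) = 1/6, g(-2/3) = 14/81, g(2) = -22/3.
Hence the absolute minimum is -22/3 at w = 2.

2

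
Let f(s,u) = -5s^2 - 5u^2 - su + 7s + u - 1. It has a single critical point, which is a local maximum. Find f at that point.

16/11

∂f/∂s = -10s - u + 7 = 0 and ∂f/∂u = -s - 10u + 1 = 0, so (s, u) = (23/33, 1/33).
The Hessian has f_{ss} = -10, f_{uu} = -10, f_{su} = -1, giving D = 99 > 0 with f_{ss} < 0, so the point is a local maximum.
f(23/33, 1/33) = 16/11.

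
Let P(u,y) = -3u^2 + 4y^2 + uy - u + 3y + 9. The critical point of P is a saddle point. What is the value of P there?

∂P/∂u = -6u + y - 1 = 0 and ∂P/∂y = u + 8y + 3 = 0, so (u, y) = (-11/49, -17/49).
The Hessian has P_{uu} = -6, P_{yy} = 8, P_{uy} = 1, giving D = -49 < 0, so the point is a saddle point.
P(-11/49, -17/49) = 421/49.

421/49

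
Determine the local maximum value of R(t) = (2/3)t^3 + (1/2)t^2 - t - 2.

-7/6

R'(t) = 2t^2 + t - 1 = 0 at t = -1, 1/2.
Second-derivative test with R''(t) = 4t + 1: R''(-1) = -3 < 0 ⇒ local maximum; R''(1/2) = 3 > 0 ⇒ local minimum.
So the local maximum value is R(-1) = -7/6.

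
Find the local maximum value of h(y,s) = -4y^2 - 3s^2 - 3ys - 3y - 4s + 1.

94/39

∂h/∂y = -8y - 3s - 3 = 0 and ∂h/∂s = -3y - 6s - 4 = 0, so (y, s) = (-2/13, -23/39).
The Hessian has h_{yy} = -8, h_{ss} = -6, h_{ys} = -3, giving D = 39 > 0 with h_{yy} < 0, so the point is a local maximum.
h(-2/13, -23/39) = 94/39.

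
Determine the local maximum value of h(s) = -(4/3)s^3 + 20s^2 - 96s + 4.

Critical points: h'(s) = -4s^2 + 40s - 96 vanishes at s = 4, 6.
Since h''(s) = -8s + 40, we get h''(4) = 8 > 0 ⇒ local minimum; h''(6) = -8 < 0 ⇒ local maximum.
So the local maximum value is h(6) = -140.

-140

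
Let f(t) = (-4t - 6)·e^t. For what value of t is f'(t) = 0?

By the product rule, f'(t) = (-4t - 10)·e^t. Since e^t > 0, the only critical point is t = -5/2.
f''(-5/2) has the same sign as -4 < 0, so this is a local maximum.
f(-5/2) = (4)·e^(-5/2) ≈ 0.3283.

-5/2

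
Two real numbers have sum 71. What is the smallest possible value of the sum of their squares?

5041/2

With a + b = 71, a^2 + b^2 = a^2 + (71 − a)^2.
The derivative 2a − 2(71 − a) = 4a − 142 vanishes at a = 71/2; second derivative 4 > 0, a minimum.
The minimum is 2·(71/2)^2 = 5041/2.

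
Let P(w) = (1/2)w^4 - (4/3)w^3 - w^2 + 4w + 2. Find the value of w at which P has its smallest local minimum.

Critical points: P'(w) = 2w^3 - 4w^2 - 2w + 4 vanishes at w = -1, 1, 2.
Second-derivative test with P''(w) = 6w^2 - 8w - 2: P''(-1) = 12 > 0 ⇒ local minimum; P''(1) = -4 < 0 ⇒ local maximum; P''(2) = 6 > 0 ⇒ local minimum.
Thus P has its smallest local minimum at w = -1, with value -7/6.

-1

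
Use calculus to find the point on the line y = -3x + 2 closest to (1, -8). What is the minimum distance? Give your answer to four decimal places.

2.2136

Minimize D(x)^2 = (x - 1)^2 + (-3x + 10)^2.
d/dx[D^2] = 2(x - 1) + 2·(-3)·(-3x + 10) = 0 ⇒ x = 31/10.
Then y = -73/10 and the distance is √(49/10) ≈ 2.2136.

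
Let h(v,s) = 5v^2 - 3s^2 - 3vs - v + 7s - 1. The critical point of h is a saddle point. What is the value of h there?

152/69

∂h/∂v = 10v - 3s - 1 = 0 and ∂h/∂s = -3v - 6s + 7 = 0, so (v, s) = (9/23, 67/69).
The Hessian has h_{vv} = 10, h_{ss} = -6, h_{vs} = -3, giving D = -69 < 0, so the point is a saddle point.
h(9/23, 67/69) = 152/69.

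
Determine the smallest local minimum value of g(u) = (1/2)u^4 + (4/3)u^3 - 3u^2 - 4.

g'(u) = 2u^3 + 4u^2 - 6u = 0 at u = -3, 0, 1.
Second-derivative test with g''(u) = 6u^2 + 8u - 6: g''(-3) = 24 > 0 ⇒ local minimum; g''(0) = -6 < 0 ⇒ local maximum; g''(1) = 8 > 0 ⇒ local minimum.
Thus g has its smallest local minimum at u = -3, with value -53/2.

-53/2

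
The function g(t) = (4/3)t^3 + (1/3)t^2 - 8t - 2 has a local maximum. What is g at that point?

Critical points: g'(t) = 4t^2 + (2/3)t - 8 vanishes at t = -3/2, 4/3.
Since g''(t) = 8t + 2/3, we get g''(-3/2) = -34/3 < 0 ⇒ local maximum; g''(4/3) = 34/3 > 0 ⇒ local minimum.
The local maximum is g(-3/2) = 25/4.

25/4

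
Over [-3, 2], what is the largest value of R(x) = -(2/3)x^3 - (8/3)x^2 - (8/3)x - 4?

-2

Differentiating, R'(x) = -2x^2 - (16/3)x - 8/3; which vanishes at x = -2 and x = -2/3.
Candidates: R(-3) = -2,  R(-2) = -4,  R(-2/3) = -260/81,  R(2) = -76/3.
Hence the absolute maximum is -2 at x = -3.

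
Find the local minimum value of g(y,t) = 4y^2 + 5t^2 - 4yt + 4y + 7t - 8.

∂g/∂y = 8y - 4t + 4 = 0 and ∂g/∂t = -4y + 10t + 7 = 0, so (y, t) = (-17/16, -9/8).
The Hessian has g_{yy} = 8, g_{tt} = 10, g_{yt} = -4, giving D = 64 > 0 with g_{yy} > 0, so the point is a local minimum.
g(-17/16, -9/8) = -225/16.

-225/16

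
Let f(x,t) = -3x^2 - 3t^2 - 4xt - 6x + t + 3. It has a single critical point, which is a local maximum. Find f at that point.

∂f/∂x = -6x - 4t - 6 = 0 and ∂f/∂t = -4x - 6t + 1 = 0, so (x, t) = (-2, 3/2).
The Hessian has f_{xx} = -6, f_{tt} = -6, f_{xt} = -4, giving D = 20 > 0 with f_{xx} < 0, so the point is a local maximum.
f(-2, 3/2) = 39/4.

39/4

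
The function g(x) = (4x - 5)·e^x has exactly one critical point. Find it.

By the product rule, g'(x) = (4x - 1)·e^x. Since e^x > 0, the only critical point is x = 1/4.
g''(1/4) has the same sign as 4 > 0, so this is a local minimum.
g(1/4) = (-4)·e^(1/4) ≈ -5.1361.

1/4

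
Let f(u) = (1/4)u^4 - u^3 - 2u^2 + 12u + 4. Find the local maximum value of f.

f'(u) = u^3 - 3u^2 - 4u + 12. Setting f'(u) = 0 gives u ∈ {-2, 2, 3}.
Since f''(u) = 3u^2 - 6u - 4, we get f''(-2) = 20 > 0 ⇒ local minimum; f''(2) = -4 < 0 ⇒ local maximum; f''(3) = 5 > 0 ⇒ local minimum.
So the local maximum value is f(2) = 16.

16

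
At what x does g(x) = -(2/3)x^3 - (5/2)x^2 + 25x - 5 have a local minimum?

Critical points: g'(x) = -2x^2 - 5x + 25 vanishes at x = -5, 5/2.
Second-derivative test with g''(x) = -4x - 5: g''(-5) = 15 > 0 ⇒ local minimum; g''(5/2) = -15 < 0 ⇒ local maximum.
Thus g has its local minimum at x = -5, with value -655/6.

-5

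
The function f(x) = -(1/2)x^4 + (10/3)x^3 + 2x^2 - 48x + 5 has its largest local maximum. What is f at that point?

f'(x) = -2x^3 + 10x^2 + 4x - 48 = 0 at x = -2, 3, 4.
Since f''(x) = -6x^2 + 20x + 4, we get f''(-2) = -60 < 0 ⇒ local maximum; f''(3) = 10 > 0 ⇒ local minimum; f''(4) = -12 < 0 ⇒ local maximum.
So the largest local maximum value is f(-2) = 223/3.

223/3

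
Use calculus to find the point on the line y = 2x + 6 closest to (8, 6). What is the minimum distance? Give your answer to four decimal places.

7.1554

Minimize D(x)^2 = (x - 8)^2 + (2x)^2.
d/dx[D^2] = 2(x - 8) + 2·2·(2x) = 0 ⇒ x = 8/5.
Then y = 46/5 and the distance is √(256/5) ≈ 7.1554.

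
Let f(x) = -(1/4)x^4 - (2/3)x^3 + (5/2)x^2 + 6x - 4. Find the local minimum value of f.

-85/12

f'(x) = -x^3 - 2x^2 + 5x + 6 = 0 at x = -3, -1, 2.
f''(x) = -3x^2 - 4x + 5. f''(-3) = -10 < 0 ⇒ local maximum; f''(-1) = 6 > 0 ⇒ local minimum; f''(2) = -15 < 0 ⇒ local maximum.
Thus f has its local minimum at x = -1, with value -85/12.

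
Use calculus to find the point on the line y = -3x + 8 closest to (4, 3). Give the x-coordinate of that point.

19/10

Minimize D(x)^2 = (x - 4)^2 + (-3x + 5)^2.
d/dx[D^2] = 2(x - 4) + 2·(-3)·(-3x + 5) = 0 ⇒ x = 19/10.
Then y = 23/10 and the distance is √(49/10) ≈ 2.2136.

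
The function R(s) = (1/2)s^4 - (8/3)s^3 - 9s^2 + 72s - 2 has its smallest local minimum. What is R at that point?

R'(s) = 2s^3 - 8s^2 - 18s + 72. Setting R'(s) = 0 gives s ∈ {-3, 3, 4}.
Since R''(s) = 6s^2 - 16s - 18, we get R''(-3) = 84 > 0 ⇒ local minimum; R''(3) = -12 < 0 ⇒ local maximum; R''(4) = 14 > 0 ⇒ local minimum.
So the smallest local minimum value is R(-3) = -373/2.

-373/2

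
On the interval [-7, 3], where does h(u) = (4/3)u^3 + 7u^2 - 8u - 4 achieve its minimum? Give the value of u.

h'(u) = 4u^2 + 14u - 8, which vanishes at u = -4 and u = 1/2.
Evaluating at the critical points and endpoints: h(-7) = -187/3, h(-4) = 164/3, h(1/2) = -73/12, h(3) = 71.
So the minimum is h(-7) = -187/3.

-7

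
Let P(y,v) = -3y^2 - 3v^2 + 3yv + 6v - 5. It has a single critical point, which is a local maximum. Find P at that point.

∂P/∂y = -6y + 3v = 0 and ∂P/∂v = 3y - 6v + 6 = 0, so (y, v) = (2/3, 4/3).
The Hessian has P_{yy} = -6, P_{vv} = -6, P_{yv} = 3, giving D = 27 > 0 with P_{yy} < 0, so the point is a local maximum.
P(2/3, 4/3) = -1.

-1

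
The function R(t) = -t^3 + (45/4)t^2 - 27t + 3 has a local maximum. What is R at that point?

R'(t) = -3t^2 + (45/2)t - 27. Setting R'(t) = 0 gives t ∈ {3/2, 6}.
Since R''(t) = -6t + 45/2, we get R''(3/2) = 27/2 > 0 ⇒ local minimum; R''(6) = -27/2 < 0 ⇒ local maximum.
Thus R has its local maximum at t = 6, with value 30.

30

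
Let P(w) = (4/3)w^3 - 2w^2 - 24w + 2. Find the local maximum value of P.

Critical points: P'(w) = 4w^2 - 4w - 24 vanishes at w = -2, 3.
Second-derivative test with P''(w) = 8w - 4: P''(-2) = -20 < 0 ⇒ local maximum; P''(3) = 20 > 0 ⇒ local minimum.
Thus P has its local maximum at w = -2, with value 94/3.

94/3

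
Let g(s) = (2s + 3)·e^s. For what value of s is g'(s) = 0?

g'(s) = 2·e^s + (2s + 3)·1·e^s = (2s + 5)·e^s. Since e^s > 0, the only critical point is s = -5/2.
g''(-5/2) has the same sign as 2 > 0, so this is a local minimum.
g(-5/2) = (-2)·e^(-5/2) ≈ -0.1642.

-5/2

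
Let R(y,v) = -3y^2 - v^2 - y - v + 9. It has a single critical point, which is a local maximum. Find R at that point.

28/3

∂R/∂y = -6y - 1 = 0 and ∂R/∂v = -2v - 1 = 0, so (y, v) = (-1/6, -1/2).
The Hessian has R_{yy} = -6, R_{vv} = -2, R_{yv} = 0, giving D = 12 > 0 with R_{yy} < 0, so the point is a local maximum.
R(-1/6, -1/2) = 28/3.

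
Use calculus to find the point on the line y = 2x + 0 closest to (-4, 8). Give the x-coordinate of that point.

Minimize D(x)^2 = (x + 4)^2 + (2x - 8)^2.
d/dx[D^2] = 2(x + 4) + 2·2·(2x - 8) = 0 ⇒ x = 12/5.
Then y = 24/5 and the distance is √(256/5) ≈ 7.1554.

12/5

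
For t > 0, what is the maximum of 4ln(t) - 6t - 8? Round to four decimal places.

-13.6219

g'(t) = 4/t − 6 = 0 gives t = 2/3.
g''(t) = -4/t², which is negative for t > 0, so this is a local maximum.
g(2/3) = 4·ln(2/3) - 4 - 8 ≈ -13.6219.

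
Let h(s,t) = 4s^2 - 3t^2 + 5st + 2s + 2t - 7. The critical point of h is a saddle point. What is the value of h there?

-527/73

∂h/∂s = 8s + 5t + 2 = 0 and ∂h/∂t = 5s - 6t + 2 = 0, so (s, t) = (-22/73, 6/73).
The Hessian has h_{ss} = 8, h_{tt} = -6, h_{st} = 5, giving D = -73 < 0, so the point is a saddle point.
h(-22/73, 6/73) = -527/73.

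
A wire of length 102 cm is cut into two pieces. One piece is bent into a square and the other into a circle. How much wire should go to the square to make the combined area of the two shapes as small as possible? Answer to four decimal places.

57.1301

Let x be the length used for the square. Square side x/4; circle radius (102−x)/(2π).
A(x) = (x/4)² + π·((102−x)/(2π))² = x²/16 + (102−x)²/(4π) for 0 ≤ x ≤ 102. A'(x) = x/8 − (102−x)/(2π) = 0 gives x = 4·102/(π+4) ≈ 57.1301.
A'' = 1/8 + 1/(2π) > 0, so this gives the minimum combined area; x ≈ 57.1301 cm to the square.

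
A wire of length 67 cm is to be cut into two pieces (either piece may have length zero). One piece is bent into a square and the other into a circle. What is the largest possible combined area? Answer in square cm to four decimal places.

357.2233

Let x be the length used for the square. Square side x/4; circle radius (67−x)/(2π).
A(x) = (x/4)² + π·((67−x)/(2π))² = x²/16 + (67−x)²/(4π) for 0 ≤ x ≤ 67. A'(x) = x/8 − (67−x)/(2π) = 0 gives x = 4·67/(π+4) ≈ 37.5266.
A'' > 0, so the interior critical point is a minimum; the maximum is at an endpoint. A(0) = 357.2233 and A(67) = 280.5625, so the largest area is 357.2233.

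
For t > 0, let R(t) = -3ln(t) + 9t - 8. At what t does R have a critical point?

1/3

R'(t) = -3/t + 9 = 0 gives t = 1/3.
R''(t) = 3/t², which is positive for t > 0, so this is a local minimum.
R(1/3) = -3·ln(1/3) + 3 - 8 ≈ -1.7042.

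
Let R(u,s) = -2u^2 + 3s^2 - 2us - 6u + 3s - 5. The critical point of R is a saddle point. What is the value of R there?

-43/14

∂R/∂u = -4u - 2s - 6 = 0 and ∂R/∂s = -2u + 6s + 3 = 0, so (u, s) = (-15/14, -6/7).
The Hessian has R_{uu} = -4, R_{ss} = 6, R_{us} = -2, giving D = -28 < 0, so the point is a saddle point.
R(-15/14, -6/7) = -43/14.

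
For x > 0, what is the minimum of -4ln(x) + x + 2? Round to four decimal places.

R'(x) = -4/x + 1 = 0 gives x = 4.
R''(x) = 4/x², which is positive for x > 0, so this is a local minimum.
R(4) = -4·ln(4) + 4 + 2 ≈ 0.4548.

0.4548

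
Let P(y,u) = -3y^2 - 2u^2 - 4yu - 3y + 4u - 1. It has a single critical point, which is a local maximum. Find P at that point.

53/4

∂P/∂y = -6y - 4u - 3 = 0 and ∂P/∂u = -4y - 4u + 4 = 0, so (y, u) = (-7/2, 9/2).
The Hessian has P_{yy} = -6, P_{uu} = -4, P_{yu} = -4, giving D = 8 > 0 with P_{yy} < 0, so the point is a local maximum.
P(-7/2, 9/2) = 53/4.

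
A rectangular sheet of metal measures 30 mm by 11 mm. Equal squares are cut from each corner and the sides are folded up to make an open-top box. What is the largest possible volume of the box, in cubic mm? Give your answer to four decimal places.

375.1198

With cut size x, the volume is V(x) = x(30 − 2x)(11 − 2x) for 0 < x < 5.5.
V'(x) = 12x^2 − 164x + 330. Setting V'(x) = 0 gives x ≈ 2.4522 (the root in (0, 5.5)).
V''(x) = 24x − 164 is negative there, so this is the maximum; V ≈ 375.1198.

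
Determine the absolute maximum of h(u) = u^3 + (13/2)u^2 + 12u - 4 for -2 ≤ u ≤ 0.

-4

Differentiating, h'(u) = 3u^2 + 13u + 12; whose only zero in [-2, 0] is u = -4/3.
Candidates: h(-2) = -10; h(-4/3) = -292/27; h(0) = -4.
So the maximum is h(0) = -4.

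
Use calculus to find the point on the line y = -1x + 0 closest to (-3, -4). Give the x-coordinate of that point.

1/2

Minimize D(x)^2 = (x + 3)^2 + (-x + 4)^2.
d/dx[D^2] = 2(x + 3) + 2·(-1)·(-x + 4) = 0 ⇒ x = 1/2.
Then y = -1/2 and the distance is √(49/2) ≈ 4.9497.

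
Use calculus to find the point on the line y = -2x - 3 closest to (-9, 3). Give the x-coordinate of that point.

Minimize D(x)^2 = (x + 9)^2 + (-2x - 6)^2.
d/dx[D^2] = 2(x + 9) + 2·(-2)·(-2x - 6) = 0 ⇒ x = -21/5.
Then y = 27/5 and the distance is √(144/5) ≈ 5.3666.

-21/5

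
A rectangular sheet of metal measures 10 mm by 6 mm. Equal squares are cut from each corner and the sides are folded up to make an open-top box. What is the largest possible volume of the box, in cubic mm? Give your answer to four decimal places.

32.8353

With cut size x, the volume is V(x) = x(10 − 2x)(6 − 2x) for 0 < x < 3.
V'(x) = 12x^2 − 64x + 60. Setting V'(x) = 0 gives x ≈ 1.2137 (the root in (0, 3)).
V''(x) = 24x − 64 is negative there, so this is the maximum; V ≈ 32.8353.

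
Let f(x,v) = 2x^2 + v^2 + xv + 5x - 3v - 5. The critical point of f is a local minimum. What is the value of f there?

∂f/∂x = 4x + v + 5 = 0 and ∂f/∂v = x + 2v - 3 = 0, so (x, v) = (-13/7, 17/7).
The Hessian has f_{xx} = 4, f_{vv} = 2, f_{xv} = 1, giving D = 7 > 0 with f_{xx} > 0, so the point is a local minimum.
f(-13/7, 17/7) = -93/7.

-93/7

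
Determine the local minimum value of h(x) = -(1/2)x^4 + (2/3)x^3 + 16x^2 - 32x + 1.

-89/6

h'(x) = -2x^3 + 2x^2 + 32x - 32 = 0 at x = -4, 1, 4.
Since h''(x) = -6x^2 + 4x + 32, we get h''(-4) = -80 < 0 ⇒ local maximum; h''(1) = 30 > 0 ⇒ local minimum; h''(4) = -48 < 0 ⇒ local maximum.
The local minimum is h(1) = -89/6.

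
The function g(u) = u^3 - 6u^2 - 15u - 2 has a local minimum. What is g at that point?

g'(u) = 3u^2 - 12u - 15 = 0 at u = -1, 5.
Second-derivative test with g''(u) = 6u - 12: g''(-1) = -18 < 0 ⇒ local maximum; g''(5) = 18 > 0 ⇒ local minimum.
The local minimum is g(5) = -102.

-102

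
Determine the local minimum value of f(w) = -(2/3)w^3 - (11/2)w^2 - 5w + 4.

-151/6

f'(w) = -2w^2 - 11w - 5. Setting f'(w) = 0 gives w ∈ {-5, -1/2}.
Since f''(w) = -4w - 11, we get f''(-5) = 9 > 0 ⇒ local minimum; f''(-1/2) = -9 < 0 ⇒ local maximum.
Thus f has its local minimum at w = -5, with value -151/6.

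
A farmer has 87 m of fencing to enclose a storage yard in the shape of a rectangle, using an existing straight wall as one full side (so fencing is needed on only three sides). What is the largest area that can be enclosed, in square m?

7569/8

Let the sides perpendicular to the wall have length x and the parallel side y, so 2x + y = 87 and the area is A = xy = x(87 − 2x).
A'(x) = 87 − 4x = 0 gives x = 87/4, and A''(x) = −4 < 0 confirms a maximum.
Then y = 87 − 2·87/4 = 87/2 and A = 7569/8.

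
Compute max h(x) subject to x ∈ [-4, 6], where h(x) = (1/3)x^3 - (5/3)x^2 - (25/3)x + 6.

h'(x) = x^2 - (10/3)x - 25/3, which vanishes at x = -5/3 and x = 5.
Compare values at every candidate in [-4, 6]: h(-4) = -26/3,  h(-5/3) = 1111/81,  h(5) = -107/3,  h(6) = -32.
Hence the absolute maximum is 1111/81 at x = -5/3.

1111/81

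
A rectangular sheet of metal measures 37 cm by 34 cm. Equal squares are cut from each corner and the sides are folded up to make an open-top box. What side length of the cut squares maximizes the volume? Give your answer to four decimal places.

With cut size x, the volume is V(x) = x(37 − 2x)(34 − 2x) for 0 < x < 17.
V'(x) = 12x^2 − 284x + 1258. Setting V'(x) = 0 gives x ≈ 5.9008 (the root in (0, 17)).
V''(x) = 24x − 284 is negative there, so this is the maximum; V ≈ 3300.6961.

5.9008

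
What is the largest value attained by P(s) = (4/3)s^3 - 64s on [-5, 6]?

512/3

P'(s) = 4s^2 - 64, which vanishes at s = -4 and s = 4.
Compare values at every candidate in [-5, 6]: P(-5) = 460/3,  P(-4) = 512/3,  P(4) = -512/3,  P(6) = -96.
Hence the absolute maximum is 512/3 at s = -4.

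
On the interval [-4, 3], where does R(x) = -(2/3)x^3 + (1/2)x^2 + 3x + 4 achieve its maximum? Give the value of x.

-4

The derivative is -2x^2 + x + 3, which vanishes at x = -1 and x = 3/2.
Candidates: R(-4) = 128/3; R(-1) = 13/6; R(3/2) = 59/8; R(3) = -1/2.
Hence the absolute maximum is 128/3 at x = -4.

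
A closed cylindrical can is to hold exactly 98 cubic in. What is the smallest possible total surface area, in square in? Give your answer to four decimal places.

117.6699

With radius r and height h, πr²h = 98 so h = 98/(πr²), and S(r) = 2πr² + 2πrh = 2πr² + 2·98/r.
S'(r) = 4πr − 2·98/r² = 0 ⇒ r³ = 98/(2π), so r ≈ 2.4985 and h = 2r ≈ 4.9970.
S''(r) = 4π + 4·98/r³ > 0, so this is the minimum; S ≈ 117.6699.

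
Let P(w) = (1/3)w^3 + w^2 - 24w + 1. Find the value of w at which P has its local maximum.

P'(w) = w^2 + 2w - 24 = 0 at w = -6, 4.
P''(w) = 2w + 2. P''(-6) = -10 < 0 ⇒ local maximum; P''(4) = 10 > 0 ⇒ local minimum.
So the local maximum value is P(-6) = 109.

-6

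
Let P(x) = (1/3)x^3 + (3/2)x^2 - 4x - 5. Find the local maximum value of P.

41/3

P'(x) = x^2 + 3x - 4 = 0 at x = -4, 1.
Since P''(x) = 2x + 3, we get P''(-4) = -5 < 0 ⇒ local maximum; P''(1) = 5 > 0 ⇒ local minimum.
So the local maximum value is P(-4) = 41/3.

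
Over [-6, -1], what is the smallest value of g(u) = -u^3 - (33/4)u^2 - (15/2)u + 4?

The derivative is -3u^2 - (33/2)u - 15/2, whose only zero in [-6, -1] is u = -5.
Compare values at every candidate in [-6, -1]: g(-6) = -32,  g(-5) = -159/4,  g(-1) = 17/4.
So the minimum is g(-5) = -159/4.

-159/4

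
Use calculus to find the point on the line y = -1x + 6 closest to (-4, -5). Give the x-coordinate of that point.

Minimize D(x)^2 = (x + 4)^2 + (-x + 11)^2.
d/dx[D^2] = 2(x + 4) + 2·(-1)·(-x + 11) = 0 ⇒ x = 7/2.
Then y = 5/2 and the distance is √(225/2) ≈ 10.6066.

7/2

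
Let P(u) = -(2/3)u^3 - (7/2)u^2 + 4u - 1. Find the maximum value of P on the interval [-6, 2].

P'(u) = -2u^2 - 7u + 4, which vanishes at u = -4 and u = 1/2.
Candidates: P(-6) = -7,  P(-4) = -91/3,  P(1/2) = 1/24,  P(2) = -37/3.
Hence the absolute maximum is 1/24 at u = 1/2.

1/24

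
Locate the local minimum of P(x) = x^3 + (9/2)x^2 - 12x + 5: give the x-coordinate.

Critical points: P'(x) = 3x^2 + 9x - 12 vanishes at x = -4, 1.
Second-derivative test with P''(x) = 6x + 9: P''(-4) = -15 < 0 ⇒ local maximum; P''(1) = 15 > 0 ⇒ local minimum.
So the local minimum value is P(1) = -3/2.

1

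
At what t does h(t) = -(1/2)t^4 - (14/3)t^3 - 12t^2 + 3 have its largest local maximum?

h'(t) = -2t^3 - 14t^2 - 24t. Setting h'(t) = 0 gives t ∈ {-4, -3, 0}.
h''(t) = -6t^2 - 28t - 24. h''(-4) = -8 < 0 ⇒ local maximum; h''(-3) = 6 > 0 ⇒ local minimum; h''(0) = -24 < 0 ⇒ local maximum.
So the largest local maximum value is h(0) = 3.

0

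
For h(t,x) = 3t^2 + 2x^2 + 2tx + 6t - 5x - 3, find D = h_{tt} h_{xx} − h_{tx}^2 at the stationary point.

∂h/∂t = 6t + 2x + 6 = 0 and ∂h/∂x = 2t + 4x - 5 = 0, so (t, x) = (-17/10, 21/10).
The Hessian has h_{tt} = 6, h_{xx} = 4, h_{tx} = 2, giving D = 20 > 0 with h_{tt} > 0, so the point is a local minimum.
D = (6)·(4) − (2)^2 = 20.

20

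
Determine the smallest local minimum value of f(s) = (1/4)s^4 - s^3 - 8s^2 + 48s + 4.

Critical points: f'(s) = s^3 - 3s^2 - 16s + 48 vanishes at s = -4, 3, 4.
f''(s) = 3s^2 - 6s - 16. f''(-4) = 56 > 0 ⇒ local minimum; f''(3) = -7 < 0 ⇒ local maximum; f''(4) = 8 > 0 ⇒ local minimum.
So the smallest local minimum value is f(-4) = -188.

-188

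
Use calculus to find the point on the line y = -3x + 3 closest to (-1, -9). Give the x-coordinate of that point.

7/2

Minimize D(x)^2 = (x + 1)^2 + (-3x + 12)^2.
d/dx[D^2] = 2(x + 1) + 2·(-3)·(-3x + 12) = 0 ⇒ x = 7/2.
Then y = -15/2 and the distance is √(45/2) ≈ 4.7434.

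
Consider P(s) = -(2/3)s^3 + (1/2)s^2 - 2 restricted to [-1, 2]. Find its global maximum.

-5/6

The derivative is -2s^2 + s, which vanishes at s = 0 and s = 1/2.
Compare values at every candidate in [-1, 2]: P(-1) = -5/6,  P(0) = -2,  P(1/2) = -47/24,  P(2) = -16/3.
The maximum over the interval is -5/6, attained at s = -1.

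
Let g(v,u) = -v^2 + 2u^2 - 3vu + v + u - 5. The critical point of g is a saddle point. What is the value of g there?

-81/17

∂g/∂v = -2v - 3u + 1 = 0 and ∂g/∂u = -3v + 4u + 1 = 0, so (v, u) = (7/17, 1/17).
The Hessian has g_{vv} = -2, g_{uu} = 4, g_{vu} = -3, giving D = -17 < 0, so the point is a saddle point.
g(7/17, 1/17) = -81/17.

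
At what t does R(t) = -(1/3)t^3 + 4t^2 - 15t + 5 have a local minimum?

3

R'(t) = -t^2 + 8t - 15 = 0 at t = 3, 5.
Second-derivative test with R''(t) = -2t + 8: R''(3) = 2 > 0 ⇒ local minimum; R''(5) = -2 < 0 ⇒ local maximum.
The local minimum is R(3) = -13.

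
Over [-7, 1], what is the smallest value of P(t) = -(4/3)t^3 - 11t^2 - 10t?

P'(t) = -4t^2 - 22t - 10, which vanishes at t = -5 and t = -1/2.
Evaluating at the critical points and endpoints: P(-7) = -35/3, P(-5) = -175/3, P(-1/2) = 29/12, P(1) = -67/3.
The minimum over the interval is -175/3, attained at t = -5.

-175/3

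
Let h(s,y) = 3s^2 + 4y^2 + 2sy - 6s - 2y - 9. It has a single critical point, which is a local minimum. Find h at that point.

∂h/∂s = 6s + 2y - 6 = 0 and ∂h/∂y = 2s + 8y - 2 = 0, so (s, y) = (1, 0).
The Hessian has h_{ss} = 6, h_{yy} = 8, h_{sy} = 2, giving D = 44 > 0 with h_{ss} > 0, so the point is a local minimum.
h(1, 0) = -12.

-12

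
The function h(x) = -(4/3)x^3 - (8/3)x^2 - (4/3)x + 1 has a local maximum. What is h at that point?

97/81

h'(x) = -4x^2 - (16/3)x - 4/3. Setting h'(x) = 0 gives x ∈ {-1, -1/3}.
h''(x) = -8x - 16/3. h''(-1) = 8/3 > 0 ⇒ local minimum; h''(-1/3) = -8/3 < 0 ⇒ local maximum.
So the local maximum value is h(-1/3) = 97/81.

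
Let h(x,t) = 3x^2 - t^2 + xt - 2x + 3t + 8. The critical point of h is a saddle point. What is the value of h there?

133/13

∂h/∂x = 6x + t - 2 = 0 and ∂h/∂t = x - 2t + 3 = 0, so (x, t) = (1/13, 20/13).
The Hessian has h_{xx} = 6, h_{tt} = -2, h_{xt} = 1, giving D = -13 < 0, so the point is a saddle point.
h(1/13, 20/13) = 133/13.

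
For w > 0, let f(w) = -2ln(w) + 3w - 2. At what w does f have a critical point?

f'(w) = -2/w + 3 = 0 gives w = 2/3.
f''(w) = 2/w², which is positive for w > 0, so this is a local minimum.
f(2/3) = -2·ln(2/3) + 2 - 2 ≈ 0.8109.

2/3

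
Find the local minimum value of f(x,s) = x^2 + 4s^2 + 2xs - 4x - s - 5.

∂f/∂x = 2x + 2s - 4 = 0 and ∂f/∂s = 2x + 8s - 1 = 0, so (x, s) = (5/2, -1/2).
The Hessian has f_{xx} = 2, f_{ss} = 8, f_{xs} = 2, giving D = 12 > 0 with f_{xx} > 0, so the point is a local minimum.
f(5/2, -1/2) = -39/4.

-39/4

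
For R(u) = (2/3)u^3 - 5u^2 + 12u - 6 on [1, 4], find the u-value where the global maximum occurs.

4

The derivative is 2u^2 - 10u + 12, which vanishes at u = 2 and u = 3.
Evaluating at the critical points and endpoints: R(1) = 5/3, R(2) = 10/3, R(3) = 3, R(4) = 14/3.
Hence the absolute maximum is 14/3 at u = 4.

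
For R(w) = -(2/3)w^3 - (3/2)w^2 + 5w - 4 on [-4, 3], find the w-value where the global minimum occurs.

Differentiating, R'(w) = -2w^2 - 3w + 5; which vanishes at w = -5/2 and w = 1.
Candidates: R(-4) = -16/3,  R(-5/2) = -371/24,  R(1) = -7/6,  R(3) = -41/2.
So the minimum is R(3) = -41/2.

3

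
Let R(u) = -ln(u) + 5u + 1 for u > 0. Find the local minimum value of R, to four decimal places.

3.6094

R'(u) = -1/u + 5 = 0 gives u = 1/5.
R''(u) = 1/u², which is positive for u > 0, so this is a local minimum.
R(1/5) = -1·ln(1/5) + 1 + 1 ≈ 3.6094.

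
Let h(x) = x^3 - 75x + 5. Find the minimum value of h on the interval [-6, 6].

The derivative is 3x^2 - 75, which vanishes at x = -5 and x = 5.
Compare values at every candidate in [-6, 6]: h(-6) = 239,  h(-5) = 255,  h(5) = -245,  h(6) = -229.
Hence the absolute minimum is -245 at x = 5.

-245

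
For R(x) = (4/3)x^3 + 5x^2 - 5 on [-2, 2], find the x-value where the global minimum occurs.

0

R'(x) = 4x^2 + 10x, whose only zero in [-2, 2] is x = 0.
Candidates: R(-2) = 13/3,  R(0) = -5,  R(2) = 77/3.
So the minimum is R(0) = -5.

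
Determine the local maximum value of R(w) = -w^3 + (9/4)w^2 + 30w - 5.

87

R'(w) = -3w^2 + (9/2)w + 30. Setting R'(w) = 0 gives w ∈ {-5/2, 4}.
Since R''(w) = -6w + 9/2, we get R''(-5/2) = 39/2 > 0 ⇒ local minimum; R''(4) = -39/2 < 0 ⇒ local maximum.
The local maximum is R(4) = 87.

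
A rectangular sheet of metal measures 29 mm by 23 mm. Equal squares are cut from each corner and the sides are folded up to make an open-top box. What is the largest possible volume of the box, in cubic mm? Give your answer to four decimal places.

1263.3128

With cut size x, the volume is V(x) = x(29 − 2x)(23 − 2x) for 0 < x < 11.5.
V'(x) = 12x^2 − 208x + 667. Setting V'(x) = 0 gives x ≈ 4.2476 (the root in (0, 11.5)).
V''(x) = 24x − 208 is negative there, so this is the maximum; V ≈ 1263.3128.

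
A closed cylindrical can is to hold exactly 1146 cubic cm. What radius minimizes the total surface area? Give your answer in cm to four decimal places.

With radius r and height h, πr²h = 1146 so h = 1146/(πr²), and S(r) = 2πr² + 2πrh = 2πr² + 2·1146/r.
S'(r) = 4πr − 2·1146/r² = 0 ⇒ r³ = 1146/(2π), so r ≈ 5.6711 and h = 2r ≈ 11.3422.
S''(r) = 4π + 4·1146/r³ > 0, so this is the minimum; S ≈ 606.2303.

5.6711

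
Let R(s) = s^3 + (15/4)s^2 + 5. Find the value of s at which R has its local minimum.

0

Critical points: R'(s) = 3s^2 + (15/2)s vanishes at s = -5/2, 0.
R''(s) = 6s + 15/2. R''(-5/2) = -15/2 < 0 ⇒ local maximum; R''(0) = 15/2 > 0 ⇒ local minimum.
So the local minimum value is R(0) = 5.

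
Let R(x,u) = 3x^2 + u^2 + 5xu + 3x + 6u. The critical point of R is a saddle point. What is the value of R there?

27/13

∂R/∂x = 6x + 5u + 3 = 0 and ∂R/∂u = 5x + 2u + 6 = 0, so (x, u) = (-24/13, 21/13).
The Hessian has R_{xx} = 6, R_{uu} = 2, R_{xu} = 5, giving D = -13 < 0, so the point is a saddle point.
R(-24/13, 21/13) = 27/13.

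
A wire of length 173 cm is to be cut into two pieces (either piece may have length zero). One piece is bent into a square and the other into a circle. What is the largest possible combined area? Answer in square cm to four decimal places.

2381.6741

Let x be the length used for the square. Square side x/4; circle radius (173−x)/(2π).
A(x) = (x/4)² + π·((173−x)/(2π))² = x²/16 + (173−x)²/(4π) for 0 ≤ x ≤ 173. A'(x) = x/8 − (173−x)/(2π) = 0 gives x = 4·173/(π+4) ≈ 96.8972.
A'' > 0, so the interior critical point is a minimum; the maximum is at an endpoint. A(0) = 2381.6741 and A(173) = 1870.5625, so the largest area is 2381.6741.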